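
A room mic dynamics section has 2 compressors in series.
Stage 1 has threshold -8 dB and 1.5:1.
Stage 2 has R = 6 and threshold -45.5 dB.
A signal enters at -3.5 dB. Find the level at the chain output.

-38.75 dB

Stage 1: -3.5 dB is 4.5 dB over -8 dB; at 1.5:1 that becomes 3 dB over, giving -5 dB.
Stage 2: -5 dB is 40.5 dB over -45.5 dB; at 6:1 that becomes 6.75 dB over, giving -38.75 dB.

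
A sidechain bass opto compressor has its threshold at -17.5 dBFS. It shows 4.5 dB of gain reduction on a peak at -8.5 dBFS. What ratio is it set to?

2:1

Input overshoot = -8.5 − (-17.5) = 9 dB.
Output overshoot = 9 − 4.5 = 4.5 dB.
Ratio = input overshoot / output overshoot = 9 / 4.5 = 2.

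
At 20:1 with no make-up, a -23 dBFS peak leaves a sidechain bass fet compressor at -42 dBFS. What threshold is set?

Let T be the threshold. Output overshoot = (input overshoot)/R, so -42 − T = (-23 − T)/20.
20·(-42 − T) = -23 − T → 19·T = -840 − (-23) = -817.
T = -817/19 = -43 dBFS.

-43 dBFS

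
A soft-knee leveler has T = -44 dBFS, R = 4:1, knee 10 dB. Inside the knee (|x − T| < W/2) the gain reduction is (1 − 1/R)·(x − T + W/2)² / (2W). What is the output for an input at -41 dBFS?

-43.4 dBFS

x − T + W/2 = -41 − (-44) + 5 = 8.
GR = (1 − 1/4) × 8² / 20 = 0.75 × 64 / 20 = 2.4 dB.
Output = -41 − 2.4 = -43.4 dBFS.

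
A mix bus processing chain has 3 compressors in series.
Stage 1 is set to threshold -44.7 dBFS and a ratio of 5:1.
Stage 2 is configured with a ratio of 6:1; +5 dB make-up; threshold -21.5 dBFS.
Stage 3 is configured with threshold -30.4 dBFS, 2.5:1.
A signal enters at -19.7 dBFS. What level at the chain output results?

Stage 1: -19.7 dBFS is 25 dB over -44.7 dBFS; at 5:1 that becomes 5 dB over, giving -39.7 dBFS.
Stage 2: below threshold (-39.7 ≤ -21.5); passes unchanged; make-up brings it to -34.7 dBFS.
Stage 3: below threshold (-34.7 ≤ -30.4); passes unchanged; output -34.7 dBFS.

-34.7 dBFS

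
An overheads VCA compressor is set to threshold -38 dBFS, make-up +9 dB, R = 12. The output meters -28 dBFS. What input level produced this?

Stripping the +9 dB make-up gives -37 dBFS at the gain stage.
Post-compression overshoot = -37 − (-38) = 1 dB.
Input overshoot = R × output overshoot = 12 dB → input = -38 + 12 = -26 dBFS.

-26 dBFS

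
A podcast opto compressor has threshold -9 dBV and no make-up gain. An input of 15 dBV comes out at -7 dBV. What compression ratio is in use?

12:1

Input overshoot = 15 − (-9) = 24 dB; output overshoot = -7 − (-9) = 2 dB.
Ratio = 24 / 2 = 12.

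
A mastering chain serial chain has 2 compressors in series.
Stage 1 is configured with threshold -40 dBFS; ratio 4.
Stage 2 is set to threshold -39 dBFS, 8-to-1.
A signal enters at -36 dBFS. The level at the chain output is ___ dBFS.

Stage 1: 4 dB above -40 dBFS, reduced 4:1 to 1 dB above → -39 dBFS.
Stage 2: below threshold (-39 ≤ -39); passes unchanged; output -39 dBFS.

-39 dBFS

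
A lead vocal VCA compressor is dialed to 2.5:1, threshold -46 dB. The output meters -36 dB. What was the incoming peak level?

-21 dB

Post-compression overshoot = -36 − (-46) = 10 dB.
Before 2.5:1 compression the overshoot was 10 × 2.5 = 25 dB, so input = -46 + 25 = -21 dB.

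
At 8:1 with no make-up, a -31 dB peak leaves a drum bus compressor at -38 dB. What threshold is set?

-39 dB

Input is 8 dB above T (since output overshoot × R = input overshoot: (-38 − T)·8 = -31 − T gives T = -39 dB).
Check: -39 + (-31 − (-39))/8 = -39 + 1 = -38 dB. ✓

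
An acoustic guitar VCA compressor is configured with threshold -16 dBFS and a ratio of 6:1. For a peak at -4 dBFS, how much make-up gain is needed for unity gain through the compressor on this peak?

Without make-up, output = threshold + overshoot/6 = -16 + 2 = -14 dBFS.
Gap to target: 10 dB.

10 dB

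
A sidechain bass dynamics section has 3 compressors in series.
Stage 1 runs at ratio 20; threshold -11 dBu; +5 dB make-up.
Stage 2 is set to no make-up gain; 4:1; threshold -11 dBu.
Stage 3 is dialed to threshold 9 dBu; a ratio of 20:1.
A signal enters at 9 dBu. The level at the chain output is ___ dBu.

Stage 1: 9 dBu is 20 dB over -11 dBu; at 20:1 that becomes 1 dB over, giving -10 dBu; +5 dB make-up → -5 dBu.
Stage 2: -5 dBu is 6 dB over -11 dBu; at 4:1 that becomes 1.5 dB over, giving -9.5 dBu.
Stage 3: -9.5 dBu is at or below the 9 dBu threshold — no compression; output -9.5 dBu.

-9.5 dBu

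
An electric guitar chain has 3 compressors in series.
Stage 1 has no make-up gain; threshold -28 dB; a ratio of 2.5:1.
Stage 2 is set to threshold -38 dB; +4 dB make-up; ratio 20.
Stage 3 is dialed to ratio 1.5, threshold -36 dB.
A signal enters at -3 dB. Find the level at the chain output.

-34 dB

Stage 1: 25 dB above -28 dB, reduced 2.5:1 to 10 dB above → -18 dB.
Stage 2: -18 dB is 20 dB over -38 dB; at 20:1 that becomes 1 dB over, giving -37 dB; +4 dB make-up → -33 dB.
Stage 3: overshoot 3 dB → 3/1.5 = 2 dB → -34 dB.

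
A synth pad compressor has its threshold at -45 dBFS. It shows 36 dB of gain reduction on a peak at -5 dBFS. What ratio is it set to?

Input overshoot = -5 − (-45) = 40 dB.
Output overshoot = 40 − 36 = 4 dB.
Ratio = input overshoot / output overshoot = 40 / 4 = 10.

10:1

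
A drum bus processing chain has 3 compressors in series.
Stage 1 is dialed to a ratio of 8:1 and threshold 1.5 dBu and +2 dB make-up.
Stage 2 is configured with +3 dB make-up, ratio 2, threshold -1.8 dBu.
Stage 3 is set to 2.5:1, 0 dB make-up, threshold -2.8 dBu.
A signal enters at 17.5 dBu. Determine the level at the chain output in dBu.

0.26 dBu

Stage 1: 17.5 dBu is 16 dB over 1.5 dBu; at 8:1 that becomes 2 dB over, giving 3.5 dBu; +2 dB make-up → 5.5 dBu.
Stage 2: 5.5 dBu is 7.3 dB over -1.8 dBu; at 2:1 that becomes 3.65 dB over, giving 1.85 dBu; +3 dB make-up → 4.85 dBu.
Stage 3: 7.65 dB above -2.8 dBu, reduced 2.5:1 to 3.06 dB above → 0.26 dBu.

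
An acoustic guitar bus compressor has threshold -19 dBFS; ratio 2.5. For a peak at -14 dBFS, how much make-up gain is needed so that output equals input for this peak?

3 dB

Without make-up, output = threshold + overshoot/2.5 = -19 + 2 = -17 dBFS.
Gap to target: 3 dB.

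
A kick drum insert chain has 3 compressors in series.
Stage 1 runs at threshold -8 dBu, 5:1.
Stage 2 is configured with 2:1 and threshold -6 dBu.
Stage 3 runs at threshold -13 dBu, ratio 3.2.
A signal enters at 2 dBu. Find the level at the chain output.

-10.8125 dBu

Stage 1: 2 dBu is 10 dB over -8 dBu; at 5:1 that becomes 2 dB over, giving -6 dBu.
Stage 2: below threshold (-6 ≤ -6); passes unchanged; output -6 dBu.
Stage 3: -6 dBu is 7 dB over -13 dBu; at 3.2:1 that becomes 2.1875 dB over, giving -10.8125 dBu.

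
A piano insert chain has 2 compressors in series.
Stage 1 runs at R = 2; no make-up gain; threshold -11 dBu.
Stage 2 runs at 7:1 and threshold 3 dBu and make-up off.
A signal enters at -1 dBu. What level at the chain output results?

Stage 1: overshoot 10 dB → 10/2 = 5 dB → -6 dBu.
Stage 2: -6 dBu is at or below the 3 dBu threshold — no compression; output -6 dBu.

-6 dBu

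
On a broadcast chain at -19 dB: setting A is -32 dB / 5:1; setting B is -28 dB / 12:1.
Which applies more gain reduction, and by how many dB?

A: overshoot 13 dB → output overshoot 2.6 dB → GR 10.4 dB.
B: overshoot 9 dB → output overshoot 0.75 dB → GR 8.25 dB.
A reduces 2.15 dB more.

A, by 2.15 dB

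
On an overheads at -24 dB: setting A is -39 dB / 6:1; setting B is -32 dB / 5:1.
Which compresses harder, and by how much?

A, by 6.1 dB

A: GR = 15 − 15/6 = 12.5 dB.
B: GR = 8 − 8/5 = 6.4 dB.
Difference: 6.1 dB in favour of A.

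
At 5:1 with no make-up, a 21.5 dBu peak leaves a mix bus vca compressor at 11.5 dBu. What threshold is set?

9 dBu

Gain reduction = 21.5 − 11.5 = 10 dB; output overshoot = GR / (R − 1) = 10 / 4 = 2.5 dB.
Threshold = output − output overshoot = 11.5 − 2.5 = 9 dBu.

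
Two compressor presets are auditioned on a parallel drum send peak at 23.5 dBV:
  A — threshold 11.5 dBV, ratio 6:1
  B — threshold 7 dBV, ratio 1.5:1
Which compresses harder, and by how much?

A: 12 dB over, compressed to 2 dB over, so 10 dB of GR.
B: 16.5 dB over, compressed to 11 dB over, so 5.5 dB of GR.
A applies 4.5 dB more gain reduction.

A, by 4.5 dB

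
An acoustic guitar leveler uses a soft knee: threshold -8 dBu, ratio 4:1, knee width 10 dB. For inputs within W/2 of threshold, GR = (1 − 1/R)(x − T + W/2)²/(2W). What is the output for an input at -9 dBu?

-9.6 dBu

x − T + W/2 = -9 − (-8) + 5 = 4.
GR = (1 − 1/4) × 4² / 20 = 0.75 × 16 / 20 = 0.6 dB.
Output = -9 − 0.6 = -9.6 dBu.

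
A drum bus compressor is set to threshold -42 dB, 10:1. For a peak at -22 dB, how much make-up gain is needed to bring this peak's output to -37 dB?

Overshoot 20 dB → 20/10 = 2 dB after compression, so the compressed level is -42 + 2 = -40 dB.
Make-up = target − compressed = -37 − (-40) = 3 dB.

3 dB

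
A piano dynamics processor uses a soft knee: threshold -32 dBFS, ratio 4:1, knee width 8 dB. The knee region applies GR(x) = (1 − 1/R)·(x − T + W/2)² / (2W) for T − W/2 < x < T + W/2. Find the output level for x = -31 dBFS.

x − T + W/2 = -31 − (-32) + 4 = 5.
GR = (1 − 1/4) × 5² / 16 = 0.75 × 25 / 16 = 1.171875 dB.
Output = -31 − 1.171875 = -32.171875 dBFS.

-32.171875 dBFS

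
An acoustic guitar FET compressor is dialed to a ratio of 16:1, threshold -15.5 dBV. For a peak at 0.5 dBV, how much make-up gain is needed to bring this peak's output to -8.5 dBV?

Overshoot 16 dB → 16/16 = 1 dB after compression, so the compressed level is -15.5 + 1 = -14.5 dBV.
Make-up = target − compressed = -8.5 − (-14.5) = 6 dB.

6 dB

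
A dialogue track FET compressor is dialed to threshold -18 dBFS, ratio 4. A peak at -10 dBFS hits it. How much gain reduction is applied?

-10 dBFS exceeds the threshold by 8 dB.
A 4:1 ratio leaves 2 dB of that excess.
GR = overshoot in − overshoot out = 8 − 2 = 6 dB.

6 dB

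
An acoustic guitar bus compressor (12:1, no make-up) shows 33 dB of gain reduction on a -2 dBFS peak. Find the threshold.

Input is 36 dB above T (since output overshoot × R = input overshoot: (-35 − T)·12 = -2 − T gives T = -38 dBFS).
Check: -38 + (-2 − (-38))/12 = -38 + 3 = -35 dBFS. ✓

-38 dBFS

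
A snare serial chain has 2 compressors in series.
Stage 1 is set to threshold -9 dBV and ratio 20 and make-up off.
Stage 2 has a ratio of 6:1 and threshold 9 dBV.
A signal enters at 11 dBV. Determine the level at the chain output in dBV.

Stage 1: 11 dBV is 20 dB over -9 dBV; at 20:1 that becomes 1 dB over, giving -8 dBV.
Stage 2: -8 dBV ≤ 9 dBV, so stage 2 doesn't engage; output -8 dBV.

-8 dBV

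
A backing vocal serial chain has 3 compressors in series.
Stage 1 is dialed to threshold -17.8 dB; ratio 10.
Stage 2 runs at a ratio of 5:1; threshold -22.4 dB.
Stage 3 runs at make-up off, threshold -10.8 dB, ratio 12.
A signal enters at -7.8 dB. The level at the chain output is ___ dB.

-21.28 dB

Stage 1: -7.8 dB is 10 dB over -17.8 dB; at 10:1 that becomes 1 dB over, giving -16.8 dB.
Stage 2: overshoot 5.6 dB → 5.6/5 = 1.12 dB → -21.28 dB.
Stage 3: -21.28 dB is at or below the -10.8 dB threshold — no compression; output -21.28 dB.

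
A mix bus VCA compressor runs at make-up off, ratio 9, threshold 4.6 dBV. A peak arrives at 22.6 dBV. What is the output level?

Overshoot: 22.6 − 4.6 = 18 dB.
At 9:1 the overshoot is divided by 9, leaving 2 dB above threshold.
Output = 4.6 + 2 = 6.6 dBV.

6.6 dBV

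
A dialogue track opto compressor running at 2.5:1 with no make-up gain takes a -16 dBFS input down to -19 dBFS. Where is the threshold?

-21 dBFS

Let T be the threshold. Output overshoot = (input overshoot)/R, so -19 − T = (-16 − T)/2.5.
2.5·(-19 − T) = -16 − T → 1.5·T = -47.5 − (-16) = -31.5.
T = -31.5/1.5 = -21 dBFS.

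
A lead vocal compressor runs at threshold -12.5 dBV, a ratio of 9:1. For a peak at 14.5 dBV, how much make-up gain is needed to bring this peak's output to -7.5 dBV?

The peak compresses to -12.5 + 27/9 = -9.5 dBV.
To reach -7.5 dBV requires -7.5 − (-9.5) = 2 dB of make-up.

2 dB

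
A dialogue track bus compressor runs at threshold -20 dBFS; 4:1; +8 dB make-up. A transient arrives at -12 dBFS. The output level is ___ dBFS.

-10 dBFS

The input is 8 dB above the -20 dBFS threshold.
At 4:1 the overshoot is divided by 4, leaving 2 dB above threshold.
Output = -20 + 2 = -18 dBFS; make-up adds 8 dB, giving -10 dBFS.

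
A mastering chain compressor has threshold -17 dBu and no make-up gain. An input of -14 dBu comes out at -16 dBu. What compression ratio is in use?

3:1

Input overshoot = -14 − (-17) = 3 dB; output overshoot = -16 − (-17) = 1 dB.
Ratio = 3 / 1 = 3.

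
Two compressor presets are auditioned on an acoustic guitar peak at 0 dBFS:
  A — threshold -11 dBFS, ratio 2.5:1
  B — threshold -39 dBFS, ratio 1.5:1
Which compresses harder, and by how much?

A: GR = 11 − 11/2.5 = 6.6 dB.
B: GR = 39 − 39/1.5 = 13 dB.
B reduces 6.4 dB more.

B, by 6.4 dB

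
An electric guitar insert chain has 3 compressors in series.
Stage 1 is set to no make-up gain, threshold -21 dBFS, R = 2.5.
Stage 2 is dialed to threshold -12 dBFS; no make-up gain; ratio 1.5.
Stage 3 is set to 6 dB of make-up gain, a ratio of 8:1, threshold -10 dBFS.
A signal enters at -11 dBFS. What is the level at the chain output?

-11 dBFS

Stage 1: -11 dBFS is 10 dB over -21 dBFS; at 2.5:1 that becomes 4 dB over, giving -17 dBFS.
Stage 2: below threshold (-17 ≤ -12); passes unchanged; output -17 dBFS.
Stage 3: -17 dBFS is at or below the -10 dBFS threshold — no compression; make-up brings it to -11 dBFS.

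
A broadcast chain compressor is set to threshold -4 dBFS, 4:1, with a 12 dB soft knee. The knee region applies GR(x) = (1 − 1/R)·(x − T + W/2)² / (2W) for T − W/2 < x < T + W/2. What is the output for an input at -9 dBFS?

-9.03125 dBFS

x − T + W/2 = -9 − (-4) + 6 = 1.
GR = (1 − 1/4) × 1² / 24 = 0.75 × 1 / 24 = 0.03125 dB.
Output = -9 − 0.03125 = -9.03125 dBFS.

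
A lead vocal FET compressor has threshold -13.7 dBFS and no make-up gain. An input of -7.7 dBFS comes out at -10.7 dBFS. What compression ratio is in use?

Input overshoot = -7.7 − (-13.7) = 6 dB; output overshoot = -10.7 − (-13.7) = 3 dB.
Ratio = 6 / 3 = 2.

2:1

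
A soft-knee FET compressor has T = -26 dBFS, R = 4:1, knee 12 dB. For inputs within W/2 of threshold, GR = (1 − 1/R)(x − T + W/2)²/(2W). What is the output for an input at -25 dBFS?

x − T + W/2 = -25 − (-26) + 6 = 7.
GR = (1 − 1/4) × 7² / 24 = 0.75 × 49 / 24 = 1.53125 dB.
Output = -25 − 1.53125 = -26.53125 dBFS.

-26.53125 dBFS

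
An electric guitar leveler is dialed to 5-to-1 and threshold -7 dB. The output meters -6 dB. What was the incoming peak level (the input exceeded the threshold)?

The compressed level sits -6 − (-7) = 1 dB over threshold.
Input overshoot = R × output overshoot = 5 dB → input = -7 + 5 = -2 dB.

-2 dB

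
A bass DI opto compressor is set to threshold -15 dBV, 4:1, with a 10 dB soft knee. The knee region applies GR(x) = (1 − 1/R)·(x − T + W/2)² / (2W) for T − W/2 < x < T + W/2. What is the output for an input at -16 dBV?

x − T + W/2 = -16 − (-15) + 5 = 4.
GR = (1 − 1/4) × 4² / 20 = 0.75 × 16 / 20 = 0.6 dB.
Output = -16 − 0.6 = -16.6 dBV.

-16.6 dBV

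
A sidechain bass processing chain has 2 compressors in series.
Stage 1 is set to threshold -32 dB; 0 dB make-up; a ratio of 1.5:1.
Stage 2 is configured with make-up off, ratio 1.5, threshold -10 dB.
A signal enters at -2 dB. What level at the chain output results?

-12 dB

Stage 1: -2 dB is 30 dB over -32 dB; at 1.5:1 that becomes 20 dB over, giving -12 dB.
Stage 2: below threshold (-12 ≤ -10); passes unchanged; output -12 dB.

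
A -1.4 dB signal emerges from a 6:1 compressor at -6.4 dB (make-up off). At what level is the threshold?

-7.4 dB

Input is 6 dB above T (since output overshoot × R = input overshoot: (-6.4 − T)·6 = -1.4 − T gives T = -7.4 dB).
Check: -7.4 + (-1.4 − (-7.4))/6 = -7.4 + 1 = -6.4 dB. ✓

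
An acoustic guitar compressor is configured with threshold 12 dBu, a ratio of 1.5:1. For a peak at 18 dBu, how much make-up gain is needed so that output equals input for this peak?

The peak compresses to 12 + 6/1.5 = 16 dBu.
To reach 18 dBu requires 18 − 16 = 2 dB of make-up.

2 dB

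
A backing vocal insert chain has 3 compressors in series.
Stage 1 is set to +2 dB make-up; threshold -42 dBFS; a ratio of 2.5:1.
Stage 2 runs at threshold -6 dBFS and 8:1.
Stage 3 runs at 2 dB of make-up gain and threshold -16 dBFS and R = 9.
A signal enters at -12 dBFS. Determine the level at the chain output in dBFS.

-26 dBFS

Stage 1: 30 dB above -42 dBFS, reduced 2.5:1 to 12 dB above → -30 dBFS; +2 dB make-up → -28 dBFS.
Stage 2: below threshold (-28 ≤ -6); passes unchanged; output -28 dBFS.
Stage 3: -28 dBFS ≤ -16 dBFS, so stage 3 doesn't engage; make-up brings it to -26 dBFS.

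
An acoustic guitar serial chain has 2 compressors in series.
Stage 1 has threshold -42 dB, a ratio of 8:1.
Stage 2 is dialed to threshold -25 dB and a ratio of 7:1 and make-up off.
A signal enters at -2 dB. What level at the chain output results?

Stage 1: overshoot 40 dB → 40/8 = 5 dB → -37 dB.
Stage 2: -37 dB is at or below the -25 dB threshold — no compression; output -37 dB.

-37 dB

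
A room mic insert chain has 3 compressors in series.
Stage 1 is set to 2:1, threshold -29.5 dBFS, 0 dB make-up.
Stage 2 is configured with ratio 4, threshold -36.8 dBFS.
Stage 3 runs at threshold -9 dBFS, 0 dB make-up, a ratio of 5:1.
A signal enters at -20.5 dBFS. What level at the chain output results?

Stage 1: overshoot 9 dB → 9/2 = 4.5 dB → -25 dBFS.
Stage 2: 11.8 dB above -36.8 dBFS, reduced 4:1 to 2.95 dB above → -33.85 dBFS.
Stage 3: -33.85 dBFS ≤ -9 dBFS, so stage 3 doesn't engage; output -33.85 dBFS.

-33.85 dBFS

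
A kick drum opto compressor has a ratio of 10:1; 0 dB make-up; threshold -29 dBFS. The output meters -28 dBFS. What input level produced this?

The compressed level sits -28 − (-29) = 1 dB over threshold.
Undo the ratio: input overshoot = 1 × 10 = 10 dB, giving input = -19 dBFS.

-19 dBFS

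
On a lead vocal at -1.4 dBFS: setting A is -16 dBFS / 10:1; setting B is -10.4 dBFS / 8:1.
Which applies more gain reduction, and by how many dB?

A, by 5.265 dB

A: GR = 14.6 − 14.6/10 = 13.14 dB.
B: GR = 9 − 9/8 = 7.875 dB.
Difference: 5.265 dB in favour of A.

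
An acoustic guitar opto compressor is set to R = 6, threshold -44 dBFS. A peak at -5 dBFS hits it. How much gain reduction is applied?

32.5 dB

-5 dBFS exceeds the threshold by 39 dB.
After 6:1 compression the overshoot becomes 39/6 = 6.5 dB.
GR = overshoot in − overshoot out = 39 − 6.5 = 32.5 dB.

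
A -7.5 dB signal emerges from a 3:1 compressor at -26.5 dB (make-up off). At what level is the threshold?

-36 dB

Gain reduction = -7.5 − (-26.5) = 19 dB; output overshoot = GR / (R − 1) = 19 / 2 = 9.5 dB.
Threshold = output − output overshoot = -26.5 − 9.5 = -36 dB.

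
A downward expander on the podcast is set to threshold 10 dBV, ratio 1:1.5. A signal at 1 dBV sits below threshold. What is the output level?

Undershoot = 10 − 1 = 9 dB.
At 1:1.5, that expands to 13.5 dB under threshold.
Output = 10 − 13.5 = -3.5 dBV.

-3.5 dBV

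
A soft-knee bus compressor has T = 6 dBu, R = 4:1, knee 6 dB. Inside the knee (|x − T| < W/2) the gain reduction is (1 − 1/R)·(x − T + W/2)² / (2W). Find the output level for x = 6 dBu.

x − T + W/2 = 6 − 6 + 3 = 3.
GR = (1 − 1/4) × 3² / 12 = 0.75 × 9 / 12 = 0.5625 dB.
Output = 6 − 0.5625 = 5.4375 dBu.

5.4375 dBu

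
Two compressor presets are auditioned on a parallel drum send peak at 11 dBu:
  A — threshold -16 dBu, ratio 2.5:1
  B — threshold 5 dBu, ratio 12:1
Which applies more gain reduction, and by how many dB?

A, by 10.7 dB

A: GR = 27 − 27/2.5 = 16.2 dB.
B: GR = 6 − 6/12 = 5.5 dB.
A reduces 10.7 dB more.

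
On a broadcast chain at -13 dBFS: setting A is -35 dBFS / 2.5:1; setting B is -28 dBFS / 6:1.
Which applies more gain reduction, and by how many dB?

A, by 0.7 dB

A: 22 dB over, compressed to 8.8 dB over, so 13.2 dB of GR.
B: 15 dB over, compressed to 2.5 dB over, so 12.5 dB of GR.
Difference: 0.7 dB in favour of A.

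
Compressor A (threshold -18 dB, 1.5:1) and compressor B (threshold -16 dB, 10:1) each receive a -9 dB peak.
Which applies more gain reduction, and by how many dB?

B, by 3.3 dB

A: 9 dB over, compressed to 6 dB over, so 3 dB of GR.
B: 7 dB over, compressed to 0.7 dB over, so 6.3 dB of GR.
B applies 3.3 dB more gain reduction.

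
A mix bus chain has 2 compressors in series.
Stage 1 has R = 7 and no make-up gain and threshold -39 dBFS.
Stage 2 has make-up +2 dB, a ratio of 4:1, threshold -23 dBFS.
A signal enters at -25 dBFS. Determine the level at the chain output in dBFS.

-35 dBFS

Stage 1: -25 dBFS is 14 dB over -39 dBFS; at 7:1 that becomes 2 dB over, giving -37 dBFS.
Stage 2: -37 dBFS is at or below the -23 dBFS threshold — no compression; make-up brings it to -35 dBFS.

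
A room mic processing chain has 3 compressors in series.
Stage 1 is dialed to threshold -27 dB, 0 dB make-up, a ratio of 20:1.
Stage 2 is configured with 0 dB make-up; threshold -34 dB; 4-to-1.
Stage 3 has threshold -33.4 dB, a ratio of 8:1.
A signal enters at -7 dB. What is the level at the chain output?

-33.225 dB

Stage 1: overshoot 20 dB → 20/20 = 1 dB → -26 dB.
Stage 2: 8 dB above -34 dB, reduced 4:1 to 2 dB above → -32 dB.
Stage 3: 1.4 dB above -33.4 dB, reduced 8:1 to 0.175 dB above → -33.225 dB.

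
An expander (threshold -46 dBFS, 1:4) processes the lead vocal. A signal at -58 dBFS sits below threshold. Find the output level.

-94 dBFS

Undershoot = (-46) − (-58) = 12 dB.
At 1:4, that expands to 48 dB under threshold.
Output = -46 − 48 = -94 dBFS.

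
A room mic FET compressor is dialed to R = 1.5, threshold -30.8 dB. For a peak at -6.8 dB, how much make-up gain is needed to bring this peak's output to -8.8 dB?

Without make-up, output = threshold + overshoot/1.5 = -30.8 + 16 = -14.8 dB.
Gap to target: 6 dB.

6 dB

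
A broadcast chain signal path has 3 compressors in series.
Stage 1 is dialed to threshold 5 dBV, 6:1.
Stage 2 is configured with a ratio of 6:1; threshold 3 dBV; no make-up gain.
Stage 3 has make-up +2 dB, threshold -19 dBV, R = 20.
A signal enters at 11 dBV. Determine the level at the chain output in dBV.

Stage 1: overshoot 6 dB → 6/6 = 1 dB → 6 dBV.
Stage 2: 3 dB above 3 dBV, reduced 6:1 to 0.5 dB above → 3.5 dBV.
Stage 3: 22.5 dB above -19 dBV, reduced 20:1 to 1.125 dB above → -17.875 dBV; +2 dB make-up → -15.875 dBV.

-15.875 dBV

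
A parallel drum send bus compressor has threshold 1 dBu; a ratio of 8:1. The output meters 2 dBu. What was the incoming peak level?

Post-compression overshoot = 2 − 1 = 1 dB.
Undo the ratio: input overshoot = 1 × 8 = 8 dB, giving input = 9 dBu.

9 dBu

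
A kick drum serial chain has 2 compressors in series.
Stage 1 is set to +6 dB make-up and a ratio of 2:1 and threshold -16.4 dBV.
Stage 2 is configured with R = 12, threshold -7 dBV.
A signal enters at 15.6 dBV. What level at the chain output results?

Stage 1: 32 dB above -16.4 dBV, reduced 2:1 to 16 dB above → -0.4 dBV; +6 dB make-up → 5.6 dBV.
Stage 2: overshoot 12.6 dB → 12.6/12 = 1.05 dB → -5.95 dBV.

-5.95 dBV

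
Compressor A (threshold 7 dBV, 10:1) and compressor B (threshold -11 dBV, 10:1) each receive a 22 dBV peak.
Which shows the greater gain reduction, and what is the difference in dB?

B, by 16.2 dB

A: overshoot 15 dB → output overshoot 1.5 dB → GR 13.5 dB.
B: overshoot 33 dB → output overshoot 3.3 dB → GR 29.7 dB.
B reduces 16.2 dB more.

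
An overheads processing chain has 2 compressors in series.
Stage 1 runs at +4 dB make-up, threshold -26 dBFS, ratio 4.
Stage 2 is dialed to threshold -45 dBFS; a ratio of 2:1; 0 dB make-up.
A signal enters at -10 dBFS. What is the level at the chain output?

Stage 1: 16 dB above -26 dBFS, reduced 4:1 to 4 dB above → -22 dBFS; +4 dB make-up → -18 dBFS.
Stage 2: -18 dBFS is 27 dB over -45 dBFS; at 2:1 that becomes 13.5 dB over, giving -31.5 dBFS.

-31.5 dBFS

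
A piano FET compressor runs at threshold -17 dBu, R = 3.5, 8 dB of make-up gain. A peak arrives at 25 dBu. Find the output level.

3 dBu

Overshoot: 25 − (-17) = 42 dB.
At 3.5:1 the overshoot is divided by 3.5, leaving 12 dB above threshold.
That puts the output at -5 dBu; make-up adds 8 dB, giving 3 dBu.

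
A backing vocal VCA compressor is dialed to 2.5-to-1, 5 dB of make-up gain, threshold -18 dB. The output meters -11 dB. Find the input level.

Remove make-up: -11 − 5 = -16 dB.
That's 2 dB above the -18 dB threshold.
Undo the ratio: input overshoot = 2 × 2.5 = 5 dB, giving input = -13 dB.

-13 dB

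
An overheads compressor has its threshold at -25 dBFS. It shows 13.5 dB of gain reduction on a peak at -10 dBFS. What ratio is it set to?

10:1

Input overshoot = -10 − (-25) = 15 dB.
Output overshoot = 15 − 13.5 = 1.5 dB.
Ratio = input overshoot / output overshoot = 15 / 1.5 = 10.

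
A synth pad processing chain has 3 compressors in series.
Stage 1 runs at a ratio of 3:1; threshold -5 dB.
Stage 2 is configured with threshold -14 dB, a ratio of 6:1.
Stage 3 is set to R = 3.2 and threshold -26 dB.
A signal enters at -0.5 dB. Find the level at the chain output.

Stage 1: overshoot 4.5 dB → 4.5/3 = 1.5 dB → -3.5 dB.
Stage 2: overshoot 10.5 dB → 10.5/6 = 1.75 dB → -12.25 dB.
Stage 3: 13.75 dB above -26 dB, reduced 3.2:1 to 4.296875 dB above → -21.703125 dB.

-21.703125 dB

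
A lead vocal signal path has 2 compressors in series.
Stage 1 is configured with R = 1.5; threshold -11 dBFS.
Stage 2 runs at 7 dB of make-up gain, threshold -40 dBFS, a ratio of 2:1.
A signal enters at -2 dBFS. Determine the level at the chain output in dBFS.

Stage 1: 9 dB above -11 dBFS, reduced 1.5:1 to 6 dB above → -5 dBFS.
Stage 2: 35 dB above -40 dBFS, reduced 2:1 to 17.5 dB above → -22.5 dBFS; +7 dB make-up → -15.5 dBFS.

-15.5 dBFS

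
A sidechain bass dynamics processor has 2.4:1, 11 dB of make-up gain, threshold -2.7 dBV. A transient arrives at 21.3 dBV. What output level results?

18.3 dBV

21.3 dBV sits 24 dB over threshold.
The 24 dB excess becomes 10 dB after 2.4:1 reduction.
Output = -2.7 + 10 = 7.3 dBV; make-up adds 11 dB, giving 18.3 dBV.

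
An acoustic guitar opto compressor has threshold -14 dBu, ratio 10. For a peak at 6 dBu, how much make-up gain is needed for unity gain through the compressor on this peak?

The peak compresses to -14 + 20/10 = -12 dBu.
To reach 6 dBu requires 6 − (-12) = 18 dB of make-up.

18 dB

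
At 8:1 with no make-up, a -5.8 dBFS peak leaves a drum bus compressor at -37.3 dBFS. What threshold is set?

Input is 36 dB above T (since output overshoot × R = input overshoot: (-37.3 − T)·8 = -5.8 − T gives T = -41.8 dBFS).
Check: -41.8 + (-5.8 − (-41.8))/8 = -41.8 + 4.5 = -37.3 dBFS. ✓

-41.8 dBFS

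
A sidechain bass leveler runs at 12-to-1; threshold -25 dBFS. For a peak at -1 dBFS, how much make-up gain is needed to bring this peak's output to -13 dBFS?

Overshoot 24 dB → 24/12 = 2 dB after compression, so the compressed level is -25 + 2 = -23 dBFS.
Make-up = target − compressed = -13 − (-23) = 10 dB.

10 dB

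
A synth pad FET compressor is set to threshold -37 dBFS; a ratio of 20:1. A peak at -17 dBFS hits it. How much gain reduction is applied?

19 dB

-17 dBFS exceeds the threshold by 20 dB.
A 20:1 ratio leaves 1 dB of that excess.
Gain reduction = 20 − 1 = 19 dB.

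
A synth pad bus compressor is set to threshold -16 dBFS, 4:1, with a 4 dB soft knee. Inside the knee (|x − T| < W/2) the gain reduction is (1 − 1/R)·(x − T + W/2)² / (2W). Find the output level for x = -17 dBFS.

-17.09375 dBFS

x − T + W/2 = -17 − (-16) + 2 = 1.
GR = (1 − 1/4) × 1² / 8 = 0.75 × 1 / 8 = 0.09375 dB.
Output = -17 − 0.09375 = -17.09375 dBFS.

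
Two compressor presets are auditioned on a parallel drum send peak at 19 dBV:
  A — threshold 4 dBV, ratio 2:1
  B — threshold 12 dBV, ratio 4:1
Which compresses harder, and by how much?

A, by 2.25 dB

A: GR = 15 − 15/2 = 7.5 dB.
B: GR = 7 − 7/4 = 5.25 dB.
Difference: 2.25 dB in favour of A.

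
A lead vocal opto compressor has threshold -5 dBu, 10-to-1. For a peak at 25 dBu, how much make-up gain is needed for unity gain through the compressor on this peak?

27 dB

Overshoot 30 dB → 30/10 = 3 dB after compression, so the compressed level is -5 + 3 = -2 dBu.
Make-up = target − compressed = 25 − (-2) = 27 dB.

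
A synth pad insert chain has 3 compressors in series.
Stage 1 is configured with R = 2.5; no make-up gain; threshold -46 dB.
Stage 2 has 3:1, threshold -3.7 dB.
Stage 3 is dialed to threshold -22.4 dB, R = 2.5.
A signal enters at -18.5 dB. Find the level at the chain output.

Stage 1: 27.5 dB above -46 dB, reduced 2.5:1 to 11 dB above → -35 dB.
Stage 2: -35 dB is at or below the -3.7 dB threshold — no compression; output -35 dB.
Stage 3: -35 dB is at or below the -22.4 dB threshold — no compression; output -35 dB.

-35 dB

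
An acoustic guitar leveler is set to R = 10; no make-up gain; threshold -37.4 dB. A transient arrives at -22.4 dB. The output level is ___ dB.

-35.9 dB

Overshoot: -22.4 − (-37.4) = 15 dB.
10:1 compression reduces that to 15/10 = 1.5 dB over.
Output = -37.4 + 1.5 = -35.9 dB.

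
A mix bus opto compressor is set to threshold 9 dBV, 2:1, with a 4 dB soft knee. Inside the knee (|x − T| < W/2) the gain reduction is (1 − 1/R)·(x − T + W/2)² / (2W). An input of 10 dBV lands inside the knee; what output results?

9.4375 dBV

x − T + W/2 = 10 − 9 + 2 = 3.
GR = (1 − 1/2) × 3² / 8 = 0.5 × 9 / 8 = 0.5625 dB.
Output = 10 − 0.5625 = 9.4375 dBV.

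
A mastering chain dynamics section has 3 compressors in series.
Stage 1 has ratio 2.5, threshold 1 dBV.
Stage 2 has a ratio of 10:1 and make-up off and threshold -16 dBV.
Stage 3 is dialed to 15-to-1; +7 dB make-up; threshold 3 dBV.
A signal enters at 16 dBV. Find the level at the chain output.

Stage 1: overshoot 15 dB → 15/2.5 = 6 dB → 7 dBV.
Stage 2: 7 dBV is 23 dB over -16 dBV; at 10:1 that becomes 2.3 dB over, giving -13.7 dBV.
Stage 3: -13.7 dBV ≤ 3 dBV, so stage 3 doesn't engage; make-up brings it to -6.7 dBV.

-6.7 dBV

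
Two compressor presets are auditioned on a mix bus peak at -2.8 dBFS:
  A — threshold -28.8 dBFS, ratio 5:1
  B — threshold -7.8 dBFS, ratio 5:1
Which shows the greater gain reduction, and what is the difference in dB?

A: overshoot 26 dB → output overshoot 5.2 dB → GR 20.8 dB.
B: overshoot 5 dB → output overshoot 1 dB → GR 4 dB.
A reduces 16.8 dB more.

A, by 16.8 dB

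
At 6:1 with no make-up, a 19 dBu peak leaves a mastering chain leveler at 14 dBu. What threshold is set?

13 dBu

Gain reduction = 19 − 14 = 5 dB; output overshoot = GR / (R − 1) = 5 / 5 = 1 dB.
Threshold = output − output overshoot = 14 − 1 = 13 dBu.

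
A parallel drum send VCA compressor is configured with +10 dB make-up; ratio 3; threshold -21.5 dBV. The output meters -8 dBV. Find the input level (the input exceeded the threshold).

-11 dBV

Before make-up, the level was -8 − 10 = -18 dBV.
The compressed level sits -18 − (-21.5) = 3.5 dB over threshold.
Input overshoot = R × output overshoot = 10.5 dB → input = -21.5 + 10.5 = -11 dBV.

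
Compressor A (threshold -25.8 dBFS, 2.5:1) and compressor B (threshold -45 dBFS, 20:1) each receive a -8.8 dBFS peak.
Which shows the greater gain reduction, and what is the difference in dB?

A: GR = 17 − 17/2.5 = 10.2 dB.
B: GR = 36.2 − 36.2/20 = 34.39 dB.
Difference: 24.19 dB in favour of B.

B, by 24.19 dB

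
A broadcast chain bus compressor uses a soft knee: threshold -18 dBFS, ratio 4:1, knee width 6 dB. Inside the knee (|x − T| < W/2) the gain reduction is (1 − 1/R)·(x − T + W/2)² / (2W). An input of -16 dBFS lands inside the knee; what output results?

x − T + W/2 = -16 − (-18) + 3 = 5.
GR = (1 − 1/4) × 5² / 12 = 0.75 × 25 / 12 = 1.5625 dB.
Output = -16 − 1.5625 = -17.5625 dBFS.

-17.5625 dBFS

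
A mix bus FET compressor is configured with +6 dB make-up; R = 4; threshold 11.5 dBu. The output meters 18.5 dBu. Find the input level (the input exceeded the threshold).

15.5 dBu

Remove make-up: 18.5 − 6 = 12.5 dBu.
That's 1 dB above the 11.5 dBu threshold.
Input overshoot = R × output overshoot = 4 dB → input = 11.5 + 4 = 15.5 dBu.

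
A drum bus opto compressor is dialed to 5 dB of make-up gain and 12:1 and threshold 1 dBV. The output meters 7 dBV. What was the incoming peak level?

Before make-up, the level was 7 − 5 = 2 dBV.
That's 1 dB above the 1 dBV threshold.
Input overshoot = R × output overshoot = 12 dB → input = 1 + 12 = 13 dBV.

13 dBV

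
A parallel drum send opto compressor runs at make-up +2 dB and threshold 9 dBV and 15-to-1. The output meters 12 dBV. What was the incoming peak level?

24 dBV

Remove make-up: 12 − 2 = 10 dBV.
That's 1 dB above the 9 dBV threshold.
Undo the ratio: input overshoot = 1 × 15 = 15 dB, giving input = 24 dBV.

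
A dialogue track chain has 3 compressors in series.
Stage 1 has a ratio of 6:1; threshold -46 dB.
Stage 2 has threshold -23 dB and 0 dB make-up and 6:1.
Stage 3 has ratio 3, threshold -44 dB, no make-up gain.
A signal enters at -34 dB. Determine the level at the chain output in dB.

-44 dB

Stage 1: -34 dB is 12 dB over -46 dB; at 6:1 that becomes 2 dB over, giving -44 dB.
Stage 2: below threshold (-44 ≤ -23); passes unchanged; output -44 dB.
Stage 3: -44 dB ≤ -44 dB, so stage 3 doesn't engage; output -44 dB.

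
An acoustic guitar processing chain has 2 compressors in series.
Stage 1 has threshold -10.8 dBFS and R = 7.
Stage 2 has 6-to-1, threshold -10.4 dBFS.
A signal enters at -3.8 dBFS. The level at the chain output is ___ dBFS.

-10.3 dBFS

Stage 1: 7 dB above -10.8 dBFS, reduced 7:1 to 1 dB above → -9.8 dBFS.
Stage 2: -9.8 dBFS is 0.6 dB over -10.4 dBFS; at 6:1 that becomes 0.1 dB over, giving -10.3 dBFS.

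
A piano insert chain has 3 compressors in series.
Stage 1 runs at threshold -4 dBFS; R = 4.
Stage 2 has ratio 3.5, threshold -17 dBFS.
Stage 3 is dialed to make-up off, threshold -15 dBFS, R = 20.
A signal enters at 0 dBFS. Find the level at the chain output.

Stage 1: 4 dB above -4 dBFS, reduced 4:1 to 1 dB above → -3 dBFS.
Stage 2: 14 dB above -17 dBFS, reduced 3.5:1 to 4 dB above → -13 dBFS.
Stage 3: -13 dBFS is 2 dB over -15 dBFS; at 20:1 that becomes 0.1 dB over, giving -14.9 dBFS.

-14.9 dBFS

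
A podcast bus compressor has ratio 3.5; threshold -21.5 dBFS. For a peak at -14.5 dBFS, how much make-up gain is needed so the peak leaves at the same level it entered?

5 dB

Overshoot 7 dB → 7/3.5 = 2 dB after compression, so the compressed level is -21.5 + 2 = -19.5 dBFS.
Make-up = target − compressed = -14.5 − (-19.5) = 5 dB.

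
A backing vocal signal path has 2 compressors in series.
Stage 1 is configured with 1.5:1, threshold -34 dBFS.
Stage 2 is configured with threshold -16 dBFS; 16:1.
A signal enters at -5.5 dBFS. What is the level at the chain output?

Stage 1: overshoot 28.5 dB → 28.5/1.5 = 19 dB → -15 dBFS.
Stage 2: -15 dBFS is 1 dB over -16 dBFS; at 16:1 that becomes 0.0625 dB over, giving -15.9375 dBFS.

-15.9375 dBFS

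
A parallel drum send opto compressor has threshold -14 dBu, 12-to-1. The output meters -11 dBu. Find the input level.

The compressed level sits -11 − (-14) = 3 dB over threshold.
Undo the ratio: input overshoot = 3 × 12 = 36 dB, giving input = 22 dBu.

22 dBu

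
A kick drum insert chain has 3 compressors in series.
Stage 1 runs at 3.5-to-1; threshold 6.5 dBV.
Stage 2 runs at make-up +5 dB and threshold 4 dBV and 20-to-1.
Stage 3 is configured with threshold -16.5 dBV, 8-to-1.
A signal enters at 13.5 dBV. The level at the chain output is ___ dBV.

-13.284375 dBV

Stage 1: 7 dB above 6.5 dBV, reduced 3.5:1 to 2 dB above → 8.5 dBV.
Stage 2: overshoot 4.5 dB → 4.5/20 = 0.225 dB → 4.225 dBV; +5 dB make-up → 9.225 dBV.
Stage 3: 25.725 dB above -16.5 dBV, reduced 8:1 to 3.215625 dB above → -13.284375 dBV.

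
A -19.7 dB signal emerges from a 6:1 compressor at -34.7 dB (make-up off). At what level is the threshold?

-37.7 dB

Input is 18 dB above T (since output overshoot × R = input overshoot: (-34.7 − T)·6 = -19.7 − T gives T = -37.7 dB).
Check: -37.7 + (-19.7 − (-37.7))/6 = -37.7 + 3 = -34.7 dB. ✓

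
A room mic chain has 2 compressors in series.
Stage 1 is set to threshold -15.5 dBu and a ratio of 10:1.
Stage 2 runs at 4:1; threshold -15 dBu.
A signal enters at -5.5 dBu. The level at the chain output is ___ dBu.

-14.875 dBu

Stage 1: -5.5 dBu is 10 dB over -15.5 dBu; at 10:1 that becomes 1 dB over, giving -14.5 dBu.
Stage 2: -14.5 dBu is 0.5 dB over -15 dBu; at 4:1 that becomes 0.125 dB over, giving -14.875 dBu.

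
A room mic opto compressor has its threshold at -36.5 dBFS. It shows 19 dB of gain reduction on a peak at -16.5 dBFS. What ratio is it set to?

Input overshoot = -16.5 − (-36.5) = 20 dB.
Output overshoot = 20 − 19 = 1 dB.
Ratio = input overshoot / output overshoot = 20 / 1 = 20.

20:1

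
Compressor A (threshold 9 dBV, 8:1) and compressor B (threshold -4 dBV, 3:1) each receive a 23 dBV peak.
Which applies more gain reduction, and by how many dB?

B, by 5.75 dB

A: 14 dB over, compressed to 1.75 dB over, so 12.25 dB of GR.
B: 27 dB over, compressed to 9 dB over, so 18 dB of GR.
B applies 5.75 dB more gain reduction.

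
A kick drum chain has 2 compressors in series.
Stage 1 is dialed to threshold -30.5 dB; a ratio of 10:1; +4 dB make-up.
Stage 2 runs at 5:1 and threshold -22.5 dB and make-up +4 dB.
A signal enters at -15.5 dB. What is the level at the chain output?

Stage 1: 15 dB above -30.5 dB, reduced 10:1 to 1.5 dB above → -29 dB; +4 dB make-up → -25 dB.
Stage 2: below threshold (-25 ≤ -22.5); passes unchanged; make-up brings it to -21 dB.

-21 dB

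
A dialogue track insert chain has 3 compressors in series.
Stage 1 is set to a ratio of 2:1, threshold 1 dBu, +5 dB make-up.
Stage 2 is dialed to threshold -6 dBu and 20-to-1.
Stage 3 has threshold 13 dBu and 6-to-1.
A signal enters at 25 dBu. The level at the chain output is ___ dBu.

Stage 1: 24 dB above 1 dBu, reduced 2:1 to 12 dB above → 13 dBu; +5 dB make-up → 18 dBu.
Stage 2: 24 dB above -6 dBu, reduced 20:1 to 1.2 dB above → -4.8 dBu.
Stage 3: -4.8 dBu is at or below the 13 dBu threshold — no compression; output -4.8 dBu.

-4.8 dBu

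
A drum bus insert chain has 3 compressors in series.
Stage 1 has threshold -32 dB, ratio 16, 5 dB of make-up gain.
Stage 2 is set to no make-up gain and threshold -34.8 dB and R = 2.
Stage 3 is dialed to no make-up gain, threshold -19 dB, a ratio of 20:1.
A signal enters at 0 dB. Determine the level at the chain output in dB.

Stage 1: overshoot 32 dB → 32/16 = 2 dB → -30 dB; +5 dB make-up → -25 dB.
Stage 2: -25 dB is 9.8 dB over -34.8 dB; at 2:1 that becomes 4.9 dB over, giving -29.9 dB.
Stage 3: -29.9 dB ≤ -19 dB, so stage 3 doesn't engage; output -29.9 dB.

-29.9 dB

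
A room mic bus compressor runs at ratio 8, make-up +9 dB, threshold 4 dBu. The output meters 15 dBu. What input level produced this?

Stripping the +9 dB make-up gives 6 dBu at the gain stage.
The compressed level sits 6 − 4 = 2 dB over threshold.
Input overshoot = R × output overshoot = 16 dB → input = 4 + 16 = 20 dBu.

20 dBu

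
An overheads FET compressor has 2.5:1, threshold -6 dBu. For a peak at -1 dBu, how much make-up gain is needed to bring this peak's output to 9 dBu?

13 dB

The peak compresses to -6 + 5/2.5 = -4 dBu.
To reach 9 dBu requires 9 − (-4) = 13 dB of make-up.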